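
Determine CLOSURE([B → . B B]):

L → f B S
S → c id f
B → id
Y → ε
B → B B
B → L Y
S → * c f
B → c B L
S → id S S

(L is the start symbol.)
{ [B → . B B], [B → . L Y], [B → . c B L], [B → . id], [L → . f B S] }

Start with: [B → . B B]
  [B → . B B] has the dot before B: add [B → . id], [B → . L Y], [B → . c B L]
  [B → . L Y] has the dot before L: add [L → . f B S]
No further items can be added.

CLOSURE = { [B → . B B], [B → . L Y], [B → . c B L], [B → . id], [L → . f B S] }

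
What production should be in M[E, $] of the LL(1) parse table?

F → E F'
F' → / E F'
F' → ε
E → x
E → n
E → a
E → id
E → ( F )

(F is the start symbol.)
Empty (error entry)

To find M[E, $], we find productions for E where $ is in the predict set (PREDICT(N → α) = (FIRST(α) \ {ε}) ∪ (FOLLOW(N) if α ⇒* ε)).

E → x: PREDICT = { 'x' }
E → n: PREDICT = { 'n' }
E → a: PREDICT = { 'a' }
E → id: PREDICT = { 'id' }
E → ( F ): PREDICT = { '(' }

M[E, $] is empty (no production applies)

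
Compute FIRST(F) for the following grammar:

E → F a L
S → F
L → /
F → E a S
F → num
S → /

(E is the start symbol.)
FIRST sets of the other non-terminals involved (by the same procedure, iterated to a fixed point):
  FIRST(E) = { 'num' }

From F → E a S:
  - E is a non-terminal: add FIRST(E) \ {ε} = { 'num' }
    E is not nullable, so stop
From F → num:
  - num is a terminal: add 'num' and stop

Collecting: FIRST(F) = { 'num' }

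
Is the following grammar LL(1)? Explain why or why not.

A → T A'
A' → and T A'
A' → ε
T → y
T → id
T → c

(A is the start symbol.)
Yes, the grammar is LL(1).

A grammar is LL(1) if for each non-terminal N with multiple productions, the predict sets of those productions are pairwise disjoint, where PREDICT(N → α) = (FIRST(α) \ {ε}) ∪ (FOLLOW(N) if α ⇒* ε).

Relevant sets:
  FOLLOW(A') = { $ }

For A':
  PREDICT(A' → and T A') = { 'and' }
  PREDICT(A' → ε) = { $ }
For T:
  PREDICT(T → y) = { 'y' }
  PREDICT(T → id) = { 'id' }
  PREDICT(T → c) = { 'c' }
A has a single production, so nothing to check there.

All predict sets are disjoint. The grammar IS LL(1).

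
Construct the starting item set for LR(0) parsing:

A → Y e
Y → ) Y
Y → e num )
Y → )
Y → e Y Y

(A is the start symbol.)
{ [A → . Y e], [A' → . A], [Y → . ) Y], [Y → . )], [Y → . e Y Y], [Y → . e num )] }

First, augment the grammar with A' → A
I₀ = CLOSURE({ [A' → . A] }):
  [A' → . A] has the dot before A: add [A → . Y e]
  [A → . Y e] has the dot before Y: add [Y → . ) Y], [Y → . e num )], [Y → . )], [Y → . e Y Y]
No further items can be added.

I₀ = { [A → . Y e], [A' → . A], [Y → . ) Y], [Y → . )], [Y → . e Y Y], [Y → . e num )] }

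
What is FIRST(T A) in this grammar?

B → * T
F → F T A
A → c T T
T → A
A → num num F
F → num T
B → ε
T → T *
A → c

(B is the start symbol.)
FIRST sets of the non-terminals involved (from the grammar, by fixed-point iteration):
  FIRST(T) = { 'c', 'num' }

To compute FIRST(T A), process the symbols left to right:
Symbol T is a non-terminal. Add FIRST(T) \ {ε} = { 'c', 'num' }
T is not nullable (ε ∉ FIRST(T)), so stop here.
FIRST(T A) = { 'c', 'num' }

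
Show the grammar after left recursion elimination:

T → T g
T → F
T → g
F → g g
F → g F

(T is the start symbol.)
T → F T'
T → g T'
T' → g T'
T' → ε
F → g g
F → g F

T is directly left-recursive. The standard transformation for
  A → A α₁ | ... | A α_m | β₁ | ... | β_n
is
  A  → β₁ A' | ... | β_n A'
  A' → α₁ A' | ... | α_m A' | ε

T → F becomes T → F T'
T → g becomes T → g T'
T → T g becomes T' → g T'
Add T' → ε

Productions for other non-terminals are unchanged:
  F → g g
  F → g F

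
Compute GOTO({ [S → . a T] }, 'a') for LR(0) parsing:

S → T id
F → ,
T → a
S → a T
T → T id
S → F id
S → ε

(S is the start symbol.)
GOTO(I, 'a') = CLOSURE({ [A → αX.β] : [A → α.Xβ] ∈ I, X = 'a' })

Items with dot before 'a', with the dot advanced:
  [S → . a T] → [S → a . T]
Closure of the advanced items:
  [S → a . T] has the dot before T: add [T → . a], [T → . T id]

GOTO = { [S → a . T], [T → . T id], [T → . a] }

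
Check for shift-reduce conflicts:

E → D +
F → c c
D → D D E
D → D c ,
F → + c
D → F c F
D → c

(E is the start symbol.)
Yes — I5: [D → c .] vs [F → c . c]; I10: [E → D + .] vs [F → + . c]; I12: [D → c .] vs [D → D c . ,]

A shift-reduce conflict occurs when an LR(0) state has both:
  - a complete (reduce) item [A → α .] (dot at the end), and
  - a shift item [B → β . c γ] (dot before a terminal).

Augment with E' → E and build the canonical LR(0) collection (I0 = CLOSURE({[E' → . E]}), then GOTO on every symbol after a dot until no new states appear). It has 17 states:
  I0: { [D → . D D E], [D → . D c ,], [D → . F c F], [D → . c], [E → . D +], [E' → . E], [F → . + c], [F → . c c] }  — shift
  I1: { [F → + . c] }  — shift
  I2: { [D → . D D E], [D → . D c ,], [D → . F c F], [D → . c], [D → D . D E], [D → D . c ,], [E → D . +], [F → . + c], [F → . c c] }  — shift
  I3: { [E' → E .] }  — accept
  I4: { [D → F . c F] }  — shift
  I5: { [D → c .], [F → c . c] }  — shift, reduce
  I6: { [F → c c .] }  — reduce
  I7: { [D → F c . F], [F → . + c], [F → . c c] }  — shift
  I8: { [D → F c F .] }  — reduce
  I9: { [F → c . c] }  — shift
  I10: { [E → D + .], [F → + . c] }  — shift, reduce
  I11: { [D → . D D E], [D → . D c ,], [D → . F c F], [D → . c], [D → D . D E], [D → D . c ,], [D → D D . E], [E → . D +], [F → . + c], [F → . c c] }  — shift
  I12: { [D → D c . ,], [D → c .], [F → c . c] }  — shift, reduce
  I13: { [D → D c , .] }  — reduce
  I14: { [D → . D D E], [D → . D c ,], [D → . F c F], [D → . c], [D → D . D E], [D → D . c ,], [D → D D . E], [E → . D +], [E → D . +], [F → . + c], [F → . c c] }  — shift
  I15: { [D → D D E .] }  — reduce
  I16: { [F → + c .] }  — reduce

I5 contains reduce item [D → c .] and shift item [F → c . c] — shift-reduce conflict.
I10 contains reduce item [E → D + .] and shift item [F → + . c] — shift-reduce conflict.
I12 contains reduce item [D → c .] and shift items [D → D c . ,], [F → c . c] — shift-reduce conflict.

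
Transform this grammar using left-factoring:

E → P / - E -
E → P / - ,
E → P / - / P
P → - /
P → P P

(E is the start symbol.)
Left-factoring transforms A → αβ₁ | αβ₂ into A → αA' and A' → β₁ | β₂
(α is the longest common prefix among the alternatives). Repeat until
no nonterminal has two alternatives with a common prefix.

Round 1: E has alternatives sharing prefix 'P / -'. Introduce E': E → P / - E'
  Add: E' → E -
  Add: E' → ,
  Add: E' → / P

No remaining common prefixes — done.

Resulting grammar:
E → P / - E'
E' → E -
E' → ,
E' → / P
P → - /
P → P P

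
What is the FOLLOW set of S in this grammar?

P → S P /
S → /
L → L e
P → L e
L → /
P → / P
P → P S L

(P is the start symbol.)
{ '/' }

To compute FOLLOW(S), find every occurrence of S on a right-hand side N → α S β: add FIRST(β) \ {ε}, and if β is empty or nullable also add FOLLOW(N). Iterate to a fixed point.

In P → S P /: S is followed by P '/', add FIRST(P '/') \ {ε} = { '/' }
In P → P S L: S is followed by L, add FIRST(L) \ {ε} = { '/' }

Taking the union: FOLLOW(S) = { '/' }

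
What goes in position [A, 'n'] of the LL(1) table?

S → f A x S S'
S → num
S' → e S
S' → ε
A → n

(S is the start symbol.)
A → n

To find M[A, 'n'], we find productions for A where 'n' is in the predict set (PREDICT(N → α) = (FIRST(α) \ {ε}) ∪ (FOLLOW(N) if α ⇒* ε)).

A → n: PREDICT = { 'n' }
  'n' is in predict set, so this production goes in M[A, 'n']

M[A, 'n'] = A → n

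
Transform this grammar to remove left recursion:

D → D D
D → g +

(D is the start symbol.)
D → g + D'
D' → D D'
D' → ε

D is directly left-recursive. The standard transformation for
  A → A α₁ | ... | A α_m | β₁ | ... | β_n
is
  A  → β₁ A' | ... | β_n A'
  A' → α₁ A' | ... | α_m A' | ε

D → g + becomes D → g + D'
D → D D becomes D' → D D'
Add D' → ε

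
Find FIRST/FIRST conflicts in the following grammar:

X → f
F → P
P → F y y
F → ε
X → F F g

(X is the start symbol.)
FIRST sets of the non-terminals at (or reachable through a nullable prefix from) the front of some alternative:
  FIRST(F) = { 'y', ε }
  FIRST(P) = { 'y' }

Productions for X:
  X → f: FIRST = { 'f' }
  X → F F g: FIRST = { 'g', 'y' }
Productions for F:
  F → P: FIRST = { 'y' }
  F → ε: FIRST = { ε }
P has only one production, so no FIRST/FIRST conflict is possible there.

All alternatives of each non-terminal have pairwise disjoint FIRST sets.

Answer: No FIRST/FIRST conflicts.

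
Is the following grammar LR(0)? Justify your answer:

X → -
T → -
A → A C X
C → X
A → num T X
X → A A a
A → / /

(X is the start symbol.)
Yes, the grammar is LR(0)

A grammar is LR(0) if no state in the canonical LR(0) collection has:
  - both a shift item (dot before a terminal) and a complete item (shift-reduce conflict), or
  - two or more complete items (reduce-reduce conflict; the accept item [X' → X .] counts as a complete item here).

Augment with X' → X and build the canonical LR(0) collection (I0 = CLOSURE({[X' → . X]}), then GOTO on every symbol after a dot until no new states appear). It has 15 states:
  I0: { [A → . / /], [A → . A C X], [A → . num T X], [X → . -], [X → . A A a], [X' → . X] }  — shift
  I1: { [X → - .] }  — reduce
  I2: { [A → / . /] }  — shift
  I3: { [A → . / /], [A → . A C X], [A → . num T X], [A → A . C X], [C → . X], [X → . -], [X → . A A a], [X → A . A a] }  — shift
  I4: { [X' → X .] }  — accept
  I5: { [A → num . T X], [T → . -] }  — shift
  I6: { [T → - .] }  — reduce
  I7: { [A → . / /], [A → . A C X], [A → . num T X], [A → num T . X], [X → . -], [X → . A A a] }  — shift
  I8: { [A → num T X .] }  — reduce
  I9: { [A → . / /], [A → . A C X], [A → . num T X], [A → A . C X], [C → . X], [X → . -], [X → . A A a], [X → A . A a], [X → A A . a] }  — shift
  I10: { [A → . / /], [A → . A C X], [A → . num T X], [A → A C . X], [X → . -], [X → . A A a] }  — shift
  I11: { [C → X .] }  — reduce
  I12: { [A → A C X .] }  — reduce
  I13: { [X → A A a .] }  — reduce
  I14: { [A → / / .] }  — reduce

Every state is either a pure shift/goto state or contains exactly one complete item and nothing to shift — no conflicts. The grammar is LR(0).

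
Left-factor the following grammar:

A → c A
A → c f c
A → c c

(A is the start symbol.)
Left-factoring transforms A → αβ₁ | αβ₂ into A → αA' and A' → β₁ | β₂
(α is the longest common prefix among the alternatives). Repeat until
no nonterminal has two alternatives with a common prefix.

Round 1: A has alternatives sharing prefix 'c'. Introduce A': A → c A'
  Add: A' → A
  Add: A' → f c
  Add: A' → c

No remaining common prefixes — done.

Resulting grammar:
A → c A'
A' → A
A' → f c
A' → c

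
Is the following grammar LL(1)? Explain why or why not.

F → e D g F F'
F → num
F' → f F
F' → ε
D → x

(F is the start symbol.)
A grammar is LL(1) if for each non-terminal N with multiple productions, the predict sets of those productions are pairwise disjoint, where PREDICT(N → α) = (FIRST(α) \ {ε}) ∪ (FOLLOW(N) if α ⇒* ε).

Relevant sets:
  FOLLOW(F') = { $, 'f' }

For F:
  PREDICT(F → e D g F F') = { 'e' }
  PREDICT(F → num) = { 'num' }
For F':
  PREDICT(F' → f F) = { 'f' }
  PREDICT(F' → ε) = { $, 'f' }
D has a single production, so nothing to check there.

Conflict found: Predict set conflict for F': { 'f' }
The grammar is NOT LL(1).

Answer: No. Predict set conflict for F': { 'f' }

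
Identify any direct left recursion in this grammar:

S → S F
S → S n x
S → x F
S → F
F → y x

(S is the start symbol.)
Yes, S is left-recursive

Direct left recursion occurs when N → N α for some non-terminal N (the right-hand side begins with the left-hand side itself).

S → S F: LEFT RECURSIVE (starts with S)
S → S n x: LEFT RECURSIVE (starts with S)
S → x F: starts with x
S → F: starts with F
F → y x: starts with y

The grammar has direct left recursion on: S.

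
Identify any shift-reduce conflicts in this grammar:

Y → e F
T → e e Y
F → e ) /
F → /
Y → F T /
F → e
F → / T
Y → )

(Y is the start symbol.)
Augment with Y' → Y and build the canonical LR(0) collection (I0 = CLOSURE({[Y' → . Y]}), then GOTO on every symbol after a dot until no new states appear). It has 16 states:
  I0: { [F → . / T], [F → . /], [F → . e ) /], [F → . e], [Y → . )], [Y → . F T /], [Y → . e F], [Y' → . Y] }  — shift
  I1: { [Y → ) .] }  — reduce
  I2: { [F → / . T], [F → / .], [T → . e e Y] }  — shift, reduce
  I3: { [T → . e e Y], [Y → F . T /] }  — shift
  I4: { [Y' → Y .] }  — accept
  I5: { [F → . / T], [F → . /], [F → . e ) /], [F → . e], [F → e . ) /], [F → e .], [Y → e . F] }  — shift, reduce
  I6: { [F → e ) . /] }  — shift
  I7: { [Y → e F .] }  — reduce
  I8: { [F → e . ) /], [F → e .] }  — shift, reduce
  I9: { [F → e ) / .] }  — reduce
  I10: { [Y → F T . /] }  — shift
  I11: { [T → e . e Y] }  — shift
  I12: { [F → . / T], [F → . /], [F → . e ) /], [F → . e], [T → e e . Y], [Y → . )], [Y → . F T /], [Y → . e F] }  — shift
  I13: { [T → e e Y .] }  — reduce
  I14: { [Y → F T / .] }  — reduce
  I15: { [F → / T .] }  — reduce

I2 contains reduce item [F → / .] and shift item [T → . e e Y] — shift-reduce conflict.
I5 contains reduce item [F → e .] and shift items [F → . /], [F → . / T], [F → . e], [F → . e ) /], [F → e . ) /] — shift-reduce conflict.
I8 contains reduce item [F → e .] and shift item [F → e . ) /] — shift-reduce conflict.

Answer: Yes — I2: [F → / .] vs [T → . e e Y]; I5: [F → e .] vs [F → . /]; I8: [F → e .] vs [F → e . ) /]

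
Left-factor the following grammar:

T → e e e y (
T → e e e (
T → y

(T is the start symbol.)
Left-factoring transforms A → αβ₁ | αβ₂ into A → αA' and A' → β₁ | β₂
(α is the longest common prefix among the alternatives). Repeat until
no nonterminal has two alternatives with a common prefix.

Round 1: T has alternatives sharing prefix 'e e e'. Introduce T': T → e e e T'
  Add: T' → y (
  Add: T' → (

No remaining common prefixes — done.

Resulting grammar:
T → e e e T'
T' → y (
T' → (
T → y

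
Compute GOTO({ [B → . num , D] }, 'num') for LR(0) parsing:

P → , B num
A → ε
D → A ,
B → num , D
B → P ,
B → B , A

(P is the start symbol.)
{ [B → num . , D] }

GOTO(I, 'num') = CLOSURE({ [A → αX.β] : [A → α.Xβ] ∈ I, X = 'num' })

Items with dot before 'num', with the dot advanced:
  [B → . num , D] → [B → num . , D]
Closure adds nothing (no advanced item has the dot before a non-terminal).

GOTO = { [B → num . , D] }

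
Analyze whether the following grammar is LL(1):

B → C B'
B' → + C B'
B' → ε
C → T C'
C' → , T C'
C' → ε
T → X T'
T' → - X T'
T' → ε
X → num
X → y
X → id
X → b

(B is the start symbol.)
Yes, the grammar is LL(1).

Relevant sets:
  FOLLOW(B') = { $ }
  FOLLOW(C') = { $, '+' }
  FOLLOW(T') = { $, '+', ',' }

For B':
  PREDICT(B' → '+' C B') = { '+' }
  PREDICT(B' → ε) = { $ }
For C':
  PREDICT(C' → ',' T C') = { ',' }
  PREDICT(C' → ε) = { $, '+' }
For T':
  PREDICT(T' → '-' X T') = { '-' }
  PREDICT(T' → ε) = { $, '+', ',' }
For X:
  PREDICT(X → num) = { 'num' }
  PREDICT(X → y) = { 'y' }
  PREDICT(X → id) = { 'id' }
  PREDICT(X → b) = { 'b' }
B, C, T have a single production, so nothing to check there.

All predict sets are disjoint. The grammar IS LL(1).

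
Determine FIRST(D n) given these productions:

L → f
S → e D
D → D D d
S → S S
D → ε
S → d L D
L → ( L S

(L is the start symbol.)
{ 'd', 'n' }

FIRST sets of the non-terminals involved (from the grammar, by fixed-point iteration):
  FIRST(D) = { 'd', ε }

To compute FIRST(D n), process the symbols left to right:
Symbol D is a non-terminal. Add FIRST(D) \ {ε} = { 'd' }
D is nullable (ε ∈ FIRST(D)), continue to the next symbol.
Symbol n is a terminal. Add 'n' and stop.
FIRST(D n) = { 'd', 'n' }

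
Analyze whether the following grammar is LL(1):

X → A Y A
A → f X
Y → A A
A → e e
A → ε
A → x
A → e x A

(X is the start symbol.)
A grammar is LL(1) if for each non-terminal N with multiple productions, the predict sets of those productions are pairwise disjoint, where PREDICT(N → α) = (FIRST(α) \ {ε}) ∪ (FOLLOW(N) if α ⇒* ε).

Relevant sets:
  FOLLOW(A) = { $, 'e', 'f', 'x' }

For A:
  PREDICT(A → f X) = { 'f' }
  PREDICT(A → e e) = { 'e' }
  PREDICT(A → ε) = { $, 'e', 'f', 'x' }
  PREDICT(A → x) = { 'x' }
  PREDICT(A → e x A) = { 'e' }
X, Y have a single production, so nothing to check there.

Conflict found: Predict set conflict for A: { 'f' }
The grammar is NOT LL(1).

Answer: No. Predict set conflict for A: { 'f' }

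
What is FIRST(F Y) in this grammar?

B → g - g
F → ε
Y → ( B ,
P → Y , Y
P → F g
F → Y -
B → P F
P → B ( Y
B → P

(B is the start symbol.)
FIRST sets of the non-terminals involved (from the grammar, by fixed-point iteration):
  FIRST(F) = { '(', ε }
  FIRST(Y) = { '(' }

To compute FIRST(F Y), process the symbols left to right:
Symbol F is a non-terminal. Add FIRST(F) \ {ε} = { '(' }
F is nullable (ε ∈ FIRST(F)), continue to the next symbol.
Symbol Y is a non-terminal. Add FIRST(Y) \ {ε} = { '(' }
Y is not nullable (ε ∉ FIRST(Y)), so stop here.
FIRST(F Y) = { '(' }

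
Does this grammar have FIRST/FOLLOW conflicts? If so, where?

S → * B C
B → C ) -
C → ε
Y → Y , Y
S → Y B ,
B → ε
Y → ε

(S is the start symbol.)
Nullable non-terminals: B, C, Y.
FIRST sets used below: FIRST(C) = { ε }, FIRST(Y) = { ',', ε }

B: nullable alternative(s) B → ε; FOLLOW(B) = { $, ',' }
  B → C ) -: FIRST \ {ε} = { ')' } — disjoint from FOLLOW(B)
  B → ε: FIRST \ {ε} = { } — this is the only nullable alternative, skip
C has a nullable alternative but only one production, so nothing to check.

Y: nullable alternative(s) Y → ε; FOLLOW(Y) = { ')', ',' }
  Y → Y , Y: FIRST \ {ε} = { ',' } — overlaps FOLLOW(Y) on { ',' }: CONFLICT
  Y → ε: FIRST \ {ε} = { } — this is the only nullable alternative, skip

S has no nullable alternative, so no FIRST/FOLLOW check is needed there.

So the grammar has 1 FIRST/FOLLOW conflict (marked CONFLICT above).

Answer: Yes. Y → Y ',' Y with FOLLOW(Y) on { ',' }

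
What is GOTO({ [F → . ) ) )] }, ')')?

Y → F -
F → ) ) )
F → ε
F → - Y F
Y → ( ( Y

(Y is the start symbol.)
GOTO(I, ')') = CLOSURE({ [A → αX.β] : [A → α.Xβ] ∈ I, X = ')' })

Items with dot before ')', with the dot advanced:
  [F → . ) ) )] → [F → ) . ) )]
Closure adds nothing (no advanced item has the dot before a non-terminal).

GOTO = { [F → ) . ) )] }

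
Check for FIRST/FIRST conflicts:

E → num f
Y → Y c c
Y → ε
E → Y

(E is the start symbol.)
A FIRST/FIRST conflict occurs when two productions N → α and N → β for the same non-terminal have FIRST(α) ∩ FIRST(β) ≠ ∅ (with ε ∈ FIRST of a nullable right-hand side, so two nullable alternatives also conflict).

FIRST sets of the non-terminals at (or reachable through a nullable prefix from) the front of some alternative:
  FIRST(Y) = { 'c', ε }

Productions for E:
  E → num f: FIRST = { 'num' }
  E → Y: FIRST = { 'c', ε }
Productions for Y:
  Y → Y c c: FIRST = { 'c' }
  Y → ε: FIRST = { ε }

All alternatives of each non-terminal have pairwise disjoint FIRST sets.

Answer: No FIRST/FIRST conflicts.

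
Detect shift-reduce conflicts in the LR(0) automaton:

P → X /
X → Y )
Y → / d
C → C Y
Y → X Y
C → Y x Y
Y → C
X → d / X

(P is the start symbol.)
A shift-reduce conflict occurs when an LR(0) state has both:
  - a complete (reduce) item [A → α .] (dot at the end), and
  - a shift item [B → β . c γ] (dot before a terminal).

Augment with P' → P and build the canonical LR(0) collection (I0 = CLOSURE({[P' → . P]}), then GOTO on every symbol after a dot until no new states appear). It has 17 states:
  I0: { [C → . C Y], [C → . Y x Y], [P → . X /], [P' → . P], [X → . Y )], [X → . d / X], [Y → . / d], [Y → . C], [Y → . X Y] }  — shift
  I1: { [Y → / . d] }  — shift
  I2: { [C → . C Y], [C → . Y x Y], [C → C . Y], [X → . Y )], [X → . d / X], [Y → . / d], [Y → . C], [Y → . X Y], [Y → C .] }  — shift, reduce
  I3: { [P' → P .] }  — accept
  I4: { [C → . C Y], [C → . Y x Y], [P → X . /], [X → . Y )], [X → . d / X], [Y → . / d], [Y → . C], [Y → . X Y], [Y → X . Y] }  — shift
  I5: { [C → Y . x Y], [X → Y . )] }  — shift
  I6: { [X → d . / X] }  — shift
  I7: { [C → . C Y], [C → . Y x Y], [X → . Y )], [X → . d / X], [X → d / . X], [Y → . / d], [Y → . C], [Y → . X Y] }  — shift
  I8: { [C → . C Y], [C → . Y x Y], [X → . Y )], [X → . d / X], [X → d / X .], [Y → . / d], [Y → . C], [Y → . X Y], [Y → X . Y] }  — shift, reduce
  I9: { [C → . C Y], [C → . Y x Y], [X → . Y )], [X → . d / X], [Y → . / d], [Y → . C], [Y → . X Y], [Y → X . Y] }  — shift
  I10: { [C → Y . x Y], [X → Y . )], [Y → X Y .] }  — shift, reduce
  I11: { [X → Y ) .] }  — reduce
  I12: { [C → . C Y], [C → . Y x Y], [C → Y x . Y], [X → . Y )], [X → . d / X], [Y → . / d], [Y → . C], [Y → . X Y] }  — shift
  I13: { [C → Y . x Y], [C → Y x Y .], [X → Y . )] }  — shift, reduce
  I14: { [P → X / .], [Y → / . d] }  — shift, reduce
  I15: { [Y → / d .] }  — reduce
  I16: { [C → C Y .], [C → Y . x Y], [X → Y . )] }  — shift, reduce

I2 contains reduce item [Y → C .] and shift items [X → . d / X], [Y → . / d] — shift-reduce conflict.
I8 contains reduce item [X → d / X .] and shift items [X → . d / X], [Y → . / d] — shift-reduce conflict.
I10 contains reduce item [Y → X Y .] and shift items [C → Y . x Y], [X → Y . )] — shift-reduce conflict.
I13 contains reduce item [C → Y x Y .] and shift items [C → Y . x Y], [X → Y . )] — shift-reduce conflict.
I14 contains reduce item [P → X / .] and shift item [Y → / . d] — shift-reduce conflict.
I16 contains reduce item [C → C Y .] and shift items [C → Y . x Y], [X → Y . )] — shift-reduce conflict.

Answer: Yes — I2: [Y → C .] vs [X → . d / X]; I8: [X → d / X .] vs [X → . d / X]; I10: [Y → X Y .] vs [C → Y . x Y]; I13: [C → Y x Y .] vs [C → Y . x Y]; I14: [P → X / .] vs [Y → / . d]; I16: [C → C Y .] vs [C → Y . x Y]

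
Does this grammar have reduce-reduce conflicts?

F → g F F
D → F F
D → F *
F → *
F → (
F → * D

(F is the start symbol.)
Yes — I9: [D → F * .] vs [F → * .]

A reduce-reduce conflict occurs when an LR(0) state has two complete items [A → α .] and [B → β .] — both call for a reduction, and with no lookahead the parser cannot choose between them.

Augment with F' → F and build the canonical LR(0) collection (I0 = CLOSURE({[F' → . F]}), then GOTO on every symbol after a dot until no new states appear). It has 11 states:
  I0: { [F → . (], [F → . * D], [F → . *], [F → . g F F], [F' → . F] }  — shift
  I1: { [F → ( .] }  — reduce
  I2: { [D → . F *], [D → . F F], [F → * . D], [F → * .], [F → . (], [F → . * D], [F → . *], [F → . g F F] }  — shift, reduce
  I3: { [F' → F .] }  — accept
  I4: { [F → . (], [F → . * D], [F → . *], [F → . g F F], [F → g . F F] }  — shift
  I5: { [F → . (], [F → . * D], [F → . *], [F → . g F F], [F → g F . F] }  — shift
  I6: { [F → g F F .] }  — reduce
  I7: { [F → * D .] }  — reduce
  I8: { [D → F . *], [D → F . F], [F → . (], [F → . * D], [F → . *], [F → . g F F] }  — shift
  I9: { [D → . F *], [D → . F F], [D → F * .], [F → * . D], [F → * .], [F → . (], [F → . * D], [F → . *], [F → . g F F] }  — shift, 2 reduces
  I10: { [D → F F .] }  — reduce

I9 contains complete items [D → F * .], [F → * .] — reduce-reduce conflict.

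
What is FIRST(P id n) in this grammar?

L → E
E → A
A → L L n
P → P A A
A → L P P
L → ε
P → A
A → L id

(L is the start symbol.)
{ 'id', 'n' }

FIRST sets of the non-terminals involved (from the grammar, by fixed-point iteration):
  FIRST(P) = { 'id', 'n' }

To compute FIRST(P id n), process the symbols left to right:
Symbol P is a non-terminal. Add FIRST(P) \ {ε} = { 'id', 'n' }
P is not nullable (ε ∉ FIRST(P)), so stop here.
FIRST(P id n) = { 'id', 'n' }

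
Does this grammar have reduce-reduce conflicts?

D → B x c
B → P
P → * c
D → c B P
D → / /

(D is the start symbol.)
No reduce-reduce conflicts

A reduce-reduce conflict occurs when an LR(0) state has two complete items [A → α .] and [B → β .] — both call for a reduction, and with no lookahead the parser cannot choose between them.

Augment with D' → D and build the canonical LR(0) collection (I0 = CLOSURE({[D' → . D]}), then GOTO on every symbol after a dot until no new states appear). It has 13 states:
  I0: { [B → . P], [D → . / /], [D → . B x c], [D → . c B P], [D' → . D], [P → . * c] }  — shift
  I1: { [P → * . c] }  — shift
  I2: { [D → / . /] }  — shift
  I3: { [D → B . x c] }  — shift
  I4: { [D' → D .] }  — accept
  I5: { [B → P .] }  — reduce
  I6: { [B → . P], [D → c . B P], [P → . * c] }  — shift
  I7: { [D → c B . P], [P → . * c] }  — shift
  I8: { [D → c B P .] }  — reduce
  I9: { [D → B x . c] }  — shift
  I10: { [D → B x c .] }  — reduce
  I11: { [D → / / .] }  — reduce
  I12: { [P → * c .] }  — reduce

No state contains more than one complete item.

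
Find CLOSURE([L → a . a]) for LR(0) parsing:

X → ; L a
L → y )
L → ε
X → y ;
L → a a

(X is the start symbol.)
Start with: [L → a . a]
The dot precedes the terminal a, so nothing is added.

CLOSURE = { [L → a . a] }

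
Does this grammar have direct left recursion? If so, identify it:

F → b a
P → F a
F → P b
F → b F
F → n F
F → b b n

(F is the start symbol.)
No direct left recursion

F → b a: starts with b
P → F a: starts with F
F → P b: starts with P
F → b F: starts with b
F → n F: starts with n
F → b b n: starts with b

No direct left recursion found.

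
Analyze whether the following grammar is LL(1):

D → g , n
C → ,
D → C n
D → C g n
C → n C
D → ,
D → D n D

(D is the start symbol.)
No. Predict set conflict for D: { 'g' }

Relevant sets:
  FIRST(C) = { ',', 'n' }
  FIRST(D) = { ',', 'g', 'n' }

For D:
  PREDICT(D → g ',' n) = { 'g' }
  PREDICT(D → C n) = { ',', 'n' }
  PREDICT(D → C g n) = { ',', 'n' }
  PREDICT(D → ',') = { ',' }
  PREDICT(D → D n D) = { ',', 'g', 'n' }
For C:
  PREDICT(C → ',') = { ',' }
  PREDICT(C → n C) = { 'n' }

Conflict found: Predict set conflict for D: { 'g' }
The grammar is NOT LL(1).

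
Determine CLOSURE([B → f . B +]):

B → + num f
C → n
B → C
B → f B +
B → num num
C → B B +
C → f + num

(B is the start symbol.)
To compute CLOSURE, for each item [A → α.Bβ] where B is a non-terminal, add [B → .γ] for all productions B → γ; repeat for the newly added items until nothing changes.

Start with: [B → f . B +]
  [B → f . B +] has the dot before B: add [B → . + num f], [B → . C], [B → . f B +], [B → . num num]
  [B → . C] has the dot before C: add [C → . n], [C → . B B +], [C → . f + num]
No further items can be added.

CLOSURE = { [B → . + num f], [B → . C], [B → . f B +], [B → . num num], [B → f . B +], [C → . B B +], [C → . f + num], [C → . n] }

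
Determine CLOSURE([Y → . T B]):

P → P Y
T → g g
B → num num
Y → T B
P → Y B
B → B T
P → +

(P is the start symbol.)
Start with: [Y → . T B]
  [Y → . T B] has the dot before T: add [T → . g g]
No further items can be added.

CLOSURE = { [T → . g g], [Y → . T B] }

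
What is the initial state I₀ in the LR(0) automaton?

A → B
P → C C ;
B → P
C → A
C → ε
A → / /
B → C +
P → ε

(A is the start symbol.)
{ [A → . / /], [A → . B], [A' → . A], [B → . C +], [B → . P], [C → . A], [C → .], [P → . C C ;], [P → .] }

First, augment the grammar with A' → A
I₀ = CLOSURE({ [A' → . A] }):
  [A' → . A] has the dot before A: add [A → . B], [A → . / /]
  [A → . B] has the dot before B: add [B → . P], [B → . C +]
  [B → . P] has the dot before P: add [P → . C C ;], [P → .]
  [B → . C +] has the dot before C: add [C → . A], [C → .]
No further items can be added.

I₀ = { [A → . / /], [A → . B], [A' → . A], [B → . C +], [B → . P], [C → . A], [C → .], [P → . C C ;], [P → .] }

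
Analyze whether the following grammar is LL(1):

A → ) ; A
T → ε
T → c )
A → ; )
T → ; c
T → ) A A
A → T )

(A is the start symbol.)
No. Predict set conflict for A: { ')' }

Relevant sets:
  FIRST(T) = { ')', ';', 'c', ε }
  FOLLOW(T) = { ')' }

For A:
  PREDICT(A → ')' ';' A) = { ')' }
  PREDICT(A → ';' ')') = { ';' }
  PREDICT(A → T ')') = { ')', ';', 'c' }
For T:
  PREDICT(T → ε) = { ')' }
  PREDICT(T → c ')') = { 'c' }
  PREDICT(T → ';' c) = { ';' }
  PREDICT(T → ')' A A) = { ')' }

Conflict found: Predict set conflict for A: { ')' }
The grammar is NOT LL(1).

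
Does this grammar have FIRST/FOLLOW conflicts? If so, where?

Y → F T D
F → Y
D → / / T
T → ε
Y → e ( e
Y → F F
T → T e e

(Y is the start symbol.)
A FIRST/FOLLOW conflict occurs when a non-terminal N has a nullable alternative N → β (β ⇒* ε) and another alternative N → α with FIRST(α) ∩ FOLLOW(N) ≠ ∅: on such a lookahead the parser cannot decide between expanding α and letting N vanish via β.

Nullable non-terminals: T.
FIRST sets used below: FIRST(T) = { 'e', ε }

T: nullable alternative(s) T → ε; FOLLOW(T) = { $, '/', 'e' }
  T → ε: FIRST \ {ε} = { } — this is the only nullable alternative, skip
  T → T e e: FIRST \ {ε} = { 'e' } — overlaps FOLLOW(T) on { 'e' }: CONFLICT

D, F, Y have no nullable alternative, so no FIRST/FOLLOW check is needed there.

So the grammar has 1 FIRST/FOLLOW conflict (marked CONFLICT above).

Answer: Yes. T → T e e with FOLLOW(T) on { 'e' }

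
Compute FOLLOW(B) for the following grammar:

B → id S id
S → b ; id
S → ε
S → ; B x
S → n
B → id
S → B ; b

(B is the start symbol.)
{ $, ';', 'x' }

To compute FOLLOW(B), find every occurrence of B on a right-hand side N → α B β: add FIRST(β) \ {ε}, and if β is empty or nullable also add FOLLOW(N). Iterate to a fixed point.

B is the start symbol, so $ ∈ FOLLOW(B).
In S → ; B x: B is followed by x, add FIRST(x) \ {ε} = { 'x' }
In S → B ; b: B is followed by ';' b, add FIRST(';' b) \ {ε} = { ';' }

Taking the union: FOLLOW(B) = { $, ';', 'x' }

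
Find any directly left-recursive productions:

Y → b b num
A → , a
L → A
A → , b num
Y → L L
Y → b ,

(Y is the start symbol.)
No direct left recursion

Direct left recursion occurs when N → N α for some non-terminal N (the right-hand side begins with the left-hand side itself).

Y → b b num: starts with b
A → , a: starts with ','
L → A: starts with A
A → , b num: starts with ','
Y → L L: starts with L
Y → b ,: starts with b

No direct left recursion found.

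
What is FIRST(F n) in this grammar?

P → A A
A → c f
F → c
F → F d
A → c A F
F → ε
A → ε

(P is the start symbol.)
{ 'c', 'd', 'n' }

FIRST sets of the non-terminals involved (from the grammar, by fixed-point iteration):
  FIRST(F) = { 'c', 'd', ε }

To compute FIRST(F n), process the symbols left to right:
Symbol F is a non-terminal. Add FIRST(F) \ {ε} = { 'c', 'd' }
F is nullable (ε ∈ FIRST(F)), continue to the next symbol.
Symbol n is a terminal. Add 'n' and stop.
FIRST(F n) = { 'c', 'd', 'n' }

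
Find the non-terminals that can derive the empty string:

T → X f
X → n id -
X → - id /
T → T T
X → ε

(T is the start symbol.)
A non-terminal is nullable if it can derive ε (the empty string): either it has an ε-production, or it has a production whose right-hand side consists entirely of nullable non-terminals.

ε-productions: X → ε
So X is immediately nullable.
No further non-terminal can be added: every production for the remaining non-terminals contains a terminal or a non-nullable non-terminal.
Nullable = { 'X' }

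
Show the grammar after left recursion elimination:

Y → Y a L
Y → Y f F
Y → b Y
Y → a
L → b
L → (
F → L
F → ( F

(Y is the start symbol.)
Y → b Y Y'
Y → a Y'
Y' → a L Y'
Y' → f F Y'
Y' → ε
L → b
L → (
F → L
F → ( F

Y is directly left-recursive. The standard transformation for
  A → A α₁ | ... | A α_m | β₁ | ... | β_n
is
  A  → β₁ A' | ... | β_n A'
  A' → α₁ A' | ... | α_m A' | ε

Y → b Y becomes Y → b Y Y'
Y → a becomes Y → a Y'
Y → Y a L becomes Y' → a L Y'
Y → Y f F becomes Y' → f F Y'
Add Y' → ε

Productions for other non-terminals are unchanged:
  L → b
  L → (
  F → L
  F → ( F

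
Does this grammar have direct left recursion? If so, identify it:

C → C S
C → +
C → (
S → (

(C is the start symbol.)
Direct left recursion occurs when N → N α for some non-terminal N (the right-hand side begins with the left-hand side itself).

C → C S: LEFT RECURSIVE (starts with C)
C → +: starts with '+'
C → (: starts with '('
S → (: starts with '('

The grammar has direct left recursion on: C.

Answer: Yes, C is left-recursive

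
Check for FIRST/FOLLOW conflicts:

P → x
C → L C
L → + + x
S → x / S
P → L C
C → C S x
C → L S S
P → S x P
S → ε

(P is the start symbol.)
Nullable non-terminals: S.

S: nullable alternative(s) S → ε; FOLLOW(S) = { $, 'x' }
  S → x / S: FIRST \ {ε} = { 'x' } — overlaps FOLLOW(S) on { 'x' }: CONFLICT
  S → ε: FIRST \ {ε} = { } — this is the only nullable alternative, skip

C, L, P have no nullable alternative, so no FIRST/FOLLOW check is needed there.

So the grammar has 1 FIRST/FOLLOW conflict (marked CONFLICT above).

Answer: Yes. S → x '/' S with FOLLOW(S) on { 'x' }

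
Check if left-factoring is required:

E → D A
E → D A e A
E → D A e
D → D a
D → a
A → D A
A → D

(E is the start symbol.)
Yes, E has productions with common prefix 'D A'; A has productions with common prefix 'D'

Left-factoring is needed when two productions for the same non-terminal
share a common prefix on the right-hand side.

Productions for E:
  E → D A
  E → D A e A
  E → D A e
Productions for D:
  D → D a
  D → a
Productions for A:
  A → D A
  A → D

Found common prefix 'D A' in productions for E
Found common prefix 'D' in productions for A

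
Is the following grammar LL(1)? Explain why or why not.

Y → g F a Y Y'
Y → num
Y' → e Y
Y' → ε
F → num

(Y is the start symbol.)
A grammar is LL(1) if for each non-terminal N with multiple productions, the predict sets of those productions are pairwise disjoint, where PREDICT(N → α) = (FIRST(α) \ {ε}) ∪ (FOLLOW(N) if α ⇒* ε).

Relevant sets:
  FOLLOW(Y') = { $, 'e' }

For Y:
  PREDICT(Y → g F a Y Y') = { 'g' }
  PREDICT(Y → num) = { 'num' }
For Y':
  PREDICT(Y' → e Y) = { 'e' }
  PREDICT(Y' → ε) = { $, 'e' }
F has a single production, so nothing to check there.

Conflict found: Predict set conflict for Y': { 'e' }
The grammar is NOT LL(1).

Answer: No. Predict set conflict for Y': { 'e' }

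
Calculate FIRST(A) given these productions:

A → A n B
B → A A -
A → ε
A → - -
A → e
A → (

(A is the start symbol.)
From A → A n B:
  - A is the symbol being defined: contributes nothing new
    A is nullable, so continue to the next symbol
  - n is a terminal: add 'n' and stop
From A → ε:
  - ε-production, so ε ∈ FIRST(A)
From A → - -:
  - '-' is a terminal: add '-' and stop
From A → e:
  - e is a terminal: add 'e' and stop
From A → (:
  - '(' is a terminal: add '(' and stop

Collecting: FIRST(A) = { '(', '-', 'e', 'n', ε }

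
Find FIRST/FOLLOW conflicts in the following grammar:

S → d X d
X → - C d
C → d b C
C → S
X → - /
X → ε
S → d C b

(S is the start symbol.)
No FIRST/FOLLOW conflicts.

A FIRST/FOLLOW conflict occurs when a non-terminal N has a nullable alternative N → β (β ⇒* ε) and another alternative N → α with FIRST(α) ∩ FOLLOW(N) ≠ ∅: on such a lookahead the parser cannot decide between expanding α and letting N vanish via β.

Nullable non-terminals: X.

X: nullable alternative(s) X → ε; FOLLOW(X) = { 'd' }
  X → - C d: FIRST \ {ε} = { '-' } — disjoint from FOLLOW(X)
  X → - /: FIRST \ {ε} = { '-' } — disjoint from FOLLOW(X)
  X → ε: FIRST \ {ε} = { } — this is the only nullable alternative, skip

C, S have no nullable alternative, so no FIRST/FOLLOW check is needed there.

No FIRST/FOLLOW conflicts found.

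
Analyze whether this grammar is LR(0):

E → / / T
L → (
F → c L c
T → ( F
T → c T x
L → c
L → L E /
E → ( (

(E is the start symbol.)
A grammar is LR(0) if no state in the canonical LR(0) collection has:
  - both a shift item (dot before a terminal) and a complete item (shift-reduce conflict), or
  - two or more complete items (reduce-reduce conflict; the accept item [E' → E .] counts as a complete item here).

Augment with E' → E and build the canonical LR(0) collection (I0 = CLOSURE({[E' → . E]}), then GOTO on every symbol after a dot until no new states appear). It has 19 states:
  I0: { [E → . ( (], [E → . / / T], [E' → . E] }  — shift
  I1: { [E → ( . (] }  — shift
  I2: { [E → / . / T] }  — shift
  I3: { [E' → E .] }  — accept
  I4: { [E → / / . T], [T → . ( F], [T → . c T x] }  — shift
  I5: { [F → . c L c], [T → ( . F] }  — shift
  I6: { [E → / / T .] }  — reduce
  I7: { [T → . ( F], [T → . c T x], [T → c . T x] }  — shift
  I8: { [T → c T . x] }  — shift
  I9: { [T → c T x .] }  — reduce
  I10: { [T → ( F .] }  — reduce
  I11: { [F → c . L c], [L → . (], [L → . L E /], [L → . c] }  — shift
  I12: { [L → ( .] }  — reduce
  I13: { [E → . ( (], [E → . / / T], [F → c L . c], [L → L . E /] }  — shift
  I14: { [L → c .] }  — reduce
  I15: { [L → L E . /] }  — shift
  I16: { [F → c L c .] }  — reduce
  I17: { [L → L E / .] }  — reduce
  I18: { [E → ( ( .] }  — reduce

Every state is either a pure shift/goto state or contains exactly one complete item and nothing to shift — no conflicts. The grammar is LR(0).

Answer: Yes, the grammar is LR(0)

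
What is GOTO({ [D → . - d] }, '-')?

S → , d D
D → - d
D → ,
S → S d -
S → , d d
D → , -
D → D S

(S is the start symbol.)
GOTO(I, '-') = CLOSURE({ [A → αX.β] : [A → α.Xβ] ∈ I, X = '-' })

Items with dot before '-', with the dot advanced:
  [D → . - d] → [D → - . d]
Closure adds nothing (no advanced item has the dot before a non-terminal).

GOTO = { [D → - . d] }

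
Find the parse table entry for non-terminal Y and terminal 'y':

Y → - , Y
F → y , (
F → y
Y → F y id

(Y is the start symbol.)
To find M[Y, 'y'], we find productions for Y where 'y' is in the predict set (PREDICT(N → α) = (FIRST(α) \ {ε}) ∪ (FOLLOW(N) if α ⇒* ε)).

Relevant sets:
  FIRST(F) = { 'y' }

Y → - , Y: PREDICT = { '-' }
Y → F y id: PREDICT = { 'y' }
  'y' is in predict set, so this production goes in M[Y, 'y']

M[Y, 'y'] = Y → F y id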